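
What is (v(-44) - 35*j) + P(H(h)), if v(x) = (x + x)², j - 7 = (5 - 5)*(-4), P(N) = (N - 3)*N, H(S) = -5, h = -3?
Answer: 7539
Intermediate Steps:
P(N) = N*(-3 + N) (P(N) = (-3 + N)*N = N*(-3 + N))
j = 7 (j = 7 + (5 - 5)*(-4) = 7 + 0*(-4) = 7 + 0 = 7)
v(x) = 4*x² (v(x) = (2*x)² = 4*x²)
(v(-44) - 35*j) + P(H(h)) = (4*(-44)² - 35*7) - 5*(-3 - 5) = (4*1936 - 245) - 5*(-8) = (7744 - 245) + 40 = 7499 + 40 = 7539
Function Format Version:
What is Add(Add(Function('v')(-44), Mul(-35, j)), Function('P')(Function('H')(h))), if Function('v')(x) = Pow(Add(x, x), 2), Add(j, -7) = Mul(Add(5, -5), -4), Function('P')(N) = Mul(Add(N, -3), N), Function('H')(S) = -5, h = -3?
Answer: 7539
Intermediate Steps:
Function('P')(N) = Mul(N, Add(-3, N)) (Function('P')(N) = Mul(Add(-3, N), N) = Mul(N, Add(-3, N)))
j = 7 (j = Add(7, Mul(Add(5, -5), -4)) = Add(7, Mul(0, -4)) = Add(7, 0) = 7)
Function('v')(x) = Mul(4, Pow(x, 2)) (Function('v')(x) = Pow(Mul(2, x), 2) = Mul(4, Pow(x, 2)))
Add(Add(Function('v')(-44), Mul(-35, j)), Function('P')(Function('H')(h))) = Add(Add(Mul(4, Pow(-44, 2)), Mul(-35, 7)), Mul(-5, Add(-3, -5))) = Add(Add(Mul(4, 1936), -245), Mul(-5, -8)) = Add(Add(7744, -245), 40) = Add(7499, 40) = 7539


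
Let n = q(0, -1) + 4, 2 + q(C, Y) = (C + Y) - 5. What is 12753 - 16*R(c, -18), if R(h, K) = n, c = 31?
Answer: 12817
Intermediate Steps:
q(C, Y) = -7 + C + Y (q(C, Y) = -2 + ((C + Y) - 5) = -2 + (-5 + C + Y) = -7 + C + Y)
n = -4 (n = (-7 + 0 - 1) + 4 = -8 + 4 = -4)
R(h, K) = -4
12753 - 16*R(c, -18) = 12753 - 16*(-4) = 12753 - 1*(-64) = 12753 + 64 = 12817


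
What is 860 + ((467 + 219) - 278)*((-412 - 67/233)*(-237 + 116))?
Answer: 4742638564/233 ≈ 2.0355e+7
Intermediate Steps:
860 + ((467 + 219) - 278)*((-412 - 67/233)*(-237 + 116)) = 860 + (686 - 278)*((-412 - 67*1/233)*(-121)) = 860 + 408*((-412 - 67/233)*(-121)) = 860 + 408*(-96063/233*(-121)) = 860 + 408*(11623623/233) = 860 + 4742438184/233 = 4742638564/233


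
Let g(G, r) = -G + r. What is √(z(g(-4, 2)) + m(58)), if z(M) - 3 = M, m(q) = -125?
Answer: 2*I*√29 ≈ 10.77*I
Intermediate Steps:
g(G, r) = r - G
z(M) = 3 + M
√(z(g(-4, 2)) + m(58)) = √((3 + (2 - 1*(-4))) - 125) = √((3 + (2 + 4)) - 125) = √((3 + 6) - 125) = √(9 - 125) = √(-116) = 2*I*√29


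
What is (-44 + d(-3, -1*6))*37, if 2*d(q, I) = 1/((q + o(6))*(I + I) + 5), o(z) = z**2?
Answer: -1273133/782 ≈ -1628.0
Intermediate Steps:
d(q, I) = 1/(2*(5 + 2*I*(36 + q))) (d(q, I) = 1/(2*((q + 6**2)*(I + I) + 5)) = 1/(2*((q + 36)*(2*I) + 5)) = 1/(2*((36 + q)*(2*I) + 5)) = 1/(2*(2*I*(36 + q) + 5)) = 1/(2*(5 + 2*I*(36 + q))))
(-44 + d(-3, -1*6))*37 = (-44 + 1/(2*(5 + 72*(-1*6) + 2*(-1*6)*(-3))))*37 = (-44 + 1/(2*(5 + 72*(-6) + 2*(-6)*(-3))))*37 = (-44 + 1/(2*(5 - 432 + 36)))*37 = (-44 + (1/2)/(-391))*37 = (-44 + (1/2)*(-1/391))*37 = (-44 - 1/782)*37 = -34409/782*37 = -1273133/782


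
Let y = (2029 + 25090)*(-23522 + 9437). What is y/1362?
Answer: -127323705/454 ≈ -2.8045e+5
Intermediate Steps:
y = -381971115 (y = 27119*(-14085) = -381971115)
y/1362 = -381971115/1362 = -381971115*1/1362 = -127323705/454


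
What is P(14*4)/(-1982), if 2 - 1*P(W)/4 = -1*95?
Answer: -194/991 ≈ -0.19576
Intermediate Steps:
P(W) = 388 (P(W) = 8 - (-4)*95 = 8 - 4*(-95) = 8 + 380 = 388)
P(14*4)/(-1982) = 388/(-1982) = 388*(-1/1982) = -194/991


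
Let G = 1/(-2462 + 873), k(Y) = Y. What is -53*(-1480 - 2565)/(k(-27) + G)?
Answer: -340657765/42904 ≈ -7940.0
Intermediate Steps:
G = -1/1589 (G = 1/(-1589) = -1/1589 ≈ -0.00062933)
-53*(-1480 - 2565)/(k(-27) + G) = -53*(-1480 - 2565)/(-27 - 1/1589) = -(-214385)/(-42904/1589) = -(-214385)*(-1589)/42904 = -53*6427505/42904 = -340657765/42904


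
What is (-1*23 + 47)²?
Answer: 576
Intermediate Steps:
(-1*23 + 47)² = (-23 + 47)² = 24² = 576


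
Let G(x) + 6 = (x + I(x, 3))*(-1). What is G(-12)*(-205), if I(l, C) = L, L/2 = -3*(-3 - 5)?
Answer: 8610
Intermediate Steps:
L = 48 (L = 2*(-3*(-3 - 5)) = 2*(-3*(-8)) = 2*24 = 48)
I(l, C) = 48
G(x) = -54 - x (G(x) = -6 + (x + 48)*(-1) = -6 + (48 + x)*(-1) = -6 + (-48 - x) = -54 - x)
G(-12)*(-205) = (-54 - 1*(-12))*(-205) = (-54 + 12)*(-205) = -42*(-205) = 8610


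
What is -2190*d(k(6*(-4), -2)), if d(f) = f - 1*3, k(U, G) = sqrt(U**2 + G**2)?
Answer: 6570 - 4380*sqrt(145) ≈ -46172.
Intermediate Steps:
k(U, G) = sqrt(G**2 + U**2)
d(f) = -3 + f (d(f) = f - 3 = -3 + f)
-2190*d(k(6*(-4), -2)) = -2190*(-3 + sqrt((-2)**2 + (6*(-4))**2)) = -2190*(-3 + sqrt(4 + (-24)**2)) = -2190*(-3 + sqrt(4 + 576)) = -2190*(-3 + sqrt(580)) = -2190*(-3 + 2*sqrt(145)) = 6570 - 4380*sqrt(145)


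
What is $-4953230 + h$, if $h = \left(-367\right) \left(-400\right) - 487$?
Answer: $-4806917$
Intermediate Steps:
$h = 146313$ ($h = 146800 - 487 = 146313$)
$-4953230 + h = -4953230 + 146313 = -4806917$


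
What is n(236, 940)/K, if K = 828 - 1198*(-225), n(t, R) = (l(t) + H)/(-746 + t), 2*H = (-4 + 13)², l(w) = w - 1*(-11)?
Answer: -115/55157112 ≈ -2.0850e-6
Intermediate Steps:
l(w) = 11 + w (l(w) = w + 11 = 11 + w)
H = 81/2 (H = (-4 + 13)²/2 = (½)*9² = (½)*81 = 81/2 ≈ 40.500)
n(t, R) = (103/2 + t)/(-746 + t) (n(t, R) = ((11 + t) + 81/2)/(-746 + t) = (103/2 + t)/(-746 + t))
K = 270378 (K = 828 + 269550 = 270378)
n(236, 940)/K = ((103/2 + 236)/(-746 + 236))/270378 = ((575/2)/(-510))*(1/270378) = -1/510*575/2*(1/270378) = -115/204*1/270378 = -115/55157112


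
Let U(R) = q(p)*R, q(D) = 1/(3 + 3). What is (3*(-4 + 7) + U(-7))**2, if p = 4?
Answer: 2209/36 ≈ 61.361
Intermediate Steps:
q(D) = 1/6
U(R) = R/6
(3*(-4 + 7) + U(-7))**2 = (3*(-4 + 7) + (1/6)*(-7))**2 = (3*3 - 7/6)**2 = (9 - 7/6)**2 = (47/6)**2 = 2209/36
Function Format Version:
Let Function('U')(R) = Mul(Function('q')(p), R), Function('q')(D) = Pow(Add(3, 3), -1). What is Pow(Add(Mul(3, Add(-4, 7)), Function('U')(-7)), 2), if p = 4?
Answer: Rational(2209, 36) ≈ 61.361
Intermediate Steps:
Function('q')(D) = Rational(1, 6) (Function('q')(D) = Pow(6, -1) = Rational(1, 6))
Function('U')(R) = Mul(Rational(1, 6), R)
Pow(Add(Mul(3, Add(-4, 7)), Function('U')(-7)), 2) = Pow(Add(Mul(3, Add(-4, 7)), Mul(Rational(1, 6), -7)), 2) = Pow(Add(Mul(3, 3), Rational(-7, 6)), 2) = Pow(Add(9, Rational(-7, 6)), 2) = Pow(Rational(47, 6), 2) = Rational(2209, 36)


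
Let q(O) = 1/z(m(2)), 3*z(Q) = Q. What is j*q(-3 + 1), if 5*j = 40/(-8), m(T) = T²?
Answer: -¾ ≈ -0.75000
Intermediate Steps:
z(Q) = Q/3
q(O) = ¾ (q(O) = 1/((⅓)*2²) = 1/((⅓)*4) = 1/(4/3) = ¾)
j = -1 (j = (40/(-8))/5 = (40*(-⅛))/5 = (⅕)*(-5) = -1)
j*q(-3 + 1) = -1*¾ = -¾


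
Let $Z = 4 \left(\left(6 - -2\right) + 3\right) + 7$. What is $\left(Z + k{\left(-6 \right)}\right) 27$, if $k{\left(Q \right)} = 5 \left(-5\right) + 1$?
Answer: $729$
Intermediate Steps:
$k{\left(Q \right)} = -24$ ($k{\left(Q \right)} = -25 + 1 = -24$)
$Z = 51$ ($Z = 4 \left(\left(6 + 2\right) + 3\right) + 7 = 4 \left(8 + 3\right) + 7 = 4 \cdot 11 + 7 = 44 + 7 = 51$)
$\left(Z + k{\left(-6 \right)}\right) 27 = \left(51 - 24\right) 27 = 27 \cdot 27 = 729$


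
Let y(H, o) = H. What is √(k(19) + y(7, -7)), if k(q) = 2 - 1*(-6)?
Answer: √15 ≈ 3.8730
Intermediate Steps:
k(q) = 8 (k(q) = 2 + 6 = 8)
√(k(19) + y(7, -7)) = √(8 + 7) = √15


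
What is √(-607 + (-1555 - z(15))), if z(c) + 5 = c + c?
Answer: 27*I*√3 ≈ 46.765*I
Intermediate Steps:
z(c) = -5 + 2*c (z(c) = -5 + (c + c) = -5 + 2*c)
√(-607 + (-1555 - z(15))) = √(-607 + (-1555 - (-5 + 2*15))) = √(-607 + (-1555 - (-5 + 30))) = √(-607 + (-1555 - 1*25)) = √(-607 + (-1555 - 25)) = √(-607 - 1580) = √(-2187) = 27*I*√3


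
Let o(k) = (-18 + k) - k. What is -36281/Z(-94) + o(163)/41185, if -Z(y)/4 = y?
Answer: -1494239753/15485560 ≈ -96.492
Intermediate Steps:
Z(y) = -4*y
o(k) = -18
-36281/Z(-94) + o(163)/41185 = -36281/((-4*(-94))) - 18/41185 = -36281/376 - 18*1/41185 = -36281*1/376 - 18/41185 = -36281/376 - 18/41185 = -1494239753/15485560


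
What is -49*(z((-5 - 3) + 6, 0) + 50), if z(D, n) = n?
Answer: -2450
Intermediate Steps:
-49*(z((-5 - 3) + 6, 0) + 50) = -49*(0 + 50) = -49*50 = -2450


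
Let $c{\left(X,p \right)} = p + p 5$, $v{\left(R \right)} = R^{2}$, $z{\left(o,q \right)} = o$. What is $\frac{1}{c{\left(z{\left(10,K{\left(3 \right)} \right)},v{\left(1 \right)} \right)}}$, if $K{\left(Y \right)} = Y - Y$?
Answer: $\frac{1}{6} \approx 0.16667$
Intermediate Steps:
$K{\left(Y \right)} = 0$
$c{\left(X,p \right)} = 6 p$ ($c{\left(X,p \right)} = p + 5 p = 6 p$)
$\frac{1}{c{\left(z{\left(10,K{\left(3 \right)} \right)},v{\left(1 \right)} \right)}} = \frac{1}{6 \cdot 1^{2}} = \frac{1}{6 \cdot 1} = \frac{1}{6}$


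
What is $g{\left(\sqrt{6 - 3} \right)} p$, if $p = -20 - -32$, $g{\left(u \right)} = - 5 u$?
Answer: $- 60 \sqrt{3} \approx -103.92$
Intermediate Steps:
$p = 12$ ($p = -20 + 32 = 12$)
$g{\left(\sqrt{6 - 3} \right)} p = - 5 \sqrt{6 - 3} \cdot 12 = - 5 \sqrt{3} \cdot 12 = - 60 \sqrt{3}$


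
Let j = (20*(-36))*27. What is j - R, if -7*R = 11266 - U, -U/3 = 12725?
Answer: -12377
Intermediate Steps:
U = -38175 (U = -3*12725 = -38175)
R = -7063 (R = -(11266 - 1*(-38175))/7 = -(11266 + 38175)/7 = -⅐*49441 = -7063)
j = -19440 (j = -720*27 = -19440)
j - R = -19440 - 1*(-7063) = -19440 + 7063 = -12377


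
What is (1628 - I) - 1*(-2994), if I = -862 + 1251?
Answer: 4233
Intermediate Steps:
I = 389
(1628 - I) - 1*(-2994) = (1628 - 1*389) - 1*(-2994) = (1628 - 389) + 2994 = 1239 + 2994 = 4233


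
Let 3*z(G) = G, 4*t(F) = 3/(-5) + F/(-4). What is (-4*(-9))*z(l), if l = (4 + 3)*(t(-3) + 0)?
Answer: 63/20 ≈ 3.1500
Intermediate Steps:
t(F) = -3/20 - F/16 (t(F) = (3/(-5) + F/(-4))/4 = (3*(-1/5) + F*(-1/4))/4 = (-3/5 - F/4)/4 = -3/20 - F/16)
l = 21/80 (l = (4 + 3)*((-3/20 - 1/16*(-3)) + 0) = 7*((-3/20 + 3/16) + 0) = 7*(3/80 + 0) = 7*(3/80) = 21/80 ≈ 0.26250)
z(G) = G/3
(-4*(-9))*z(l) = (-4*(-9))*((1/3)*(21/80)) = 36*(7/80) = 63/20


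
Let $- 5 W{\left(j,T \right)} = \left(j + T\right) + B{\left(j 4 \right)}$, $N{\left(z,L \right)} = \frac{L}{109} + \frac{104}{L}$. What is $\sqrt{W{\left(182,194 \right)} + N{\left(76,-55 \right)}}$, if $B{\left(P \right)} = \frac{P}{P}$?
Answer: $\frac{4 i \sqrt{174748255}}{5995} \approx 8.8202 i$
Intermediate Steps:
$B{\left(P \right)} = 1$
$N{\left(z,L \right)} = \frac{104}{L} + \frac{L}{109}$ ($N{\left(z,L \right)} = L \frac{1}{109} + \frac{104}{L} = \frac{L}{109} + \frac{104}{L} = \frac{104}{L} + \frac{L}{109}$)
$W{\left(j,T \right)} = - \frac{1}{5} - \frac{T}{5} - \frac{j}{5}$ ($W{\left(j,T \right)} = - \frac{\left(j + T\right) + 1}{5} = - \frac{\left(T + j\right) + 1}{5} = - \frac{1 + T + j}{5} = - \frac{1}{5} - \frac{T}{5} - \frac{j}{5}$)
$\sqrt{W{\left(182,194 \right)} + N{\left(76,-55 \right)}} = \sqrt{\left(- \frac{1}{5} - \frac{194}{5} - \frac{182}{5}\right) + \left(\frac{104}{-55} + \frac{1}{109} \left(-55\right)\right)} = \sqrt{\left(- \frac{1}{5} - \frac{194}{5} - \frac{182}{5}\right) + \left(104 \left(- \frac{1}{55}\right) - \frac{55}{109}\right)} = \sqrt{- \frac{377}{5} - \frac{14361}{5995}} = \sqrt{- \frac{466384}{5995}} = \frac{4 i \sqrt{174748255}}{5995}$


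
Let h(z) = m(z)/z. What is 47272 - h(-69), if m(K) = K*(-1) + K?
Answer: 47272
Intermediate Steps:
m(K) = 0 (m(K) = -K + K = 0)
h(z) = 0 (h(z) = 0/z = 0)
47272 - h(-69) = 47272 - 1*0 = 47272 + 0 = 47272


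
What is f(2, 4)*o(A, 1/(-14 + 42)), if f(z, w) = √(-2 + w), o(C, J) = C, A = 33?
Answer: 33*√2 ≈ 46.669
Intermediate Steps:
f(2, 4)*o(A, 1/(-14 + 42)) = √(-2 + 4)*33 = √2*33 = 33*√2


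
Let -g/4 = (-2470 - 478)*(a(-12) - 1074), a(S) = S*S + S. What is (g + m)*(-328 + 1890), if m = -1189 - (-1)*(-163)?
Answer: -17352907792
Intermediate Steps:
m = -1352 (m = -1189 - 1*163 = -1189 - 163 = -1352)
a(S) = S + S**2 (a(S) = S**2 + S = S + S**2)
g = -11108064 (g = -4*(-2470 - 478)*(-12*(1 - 12) - 1074) = -(-11792)*(-12*(-11) - 1074) = -(-11792)*(132 - 1074) = -(-11792)*(-942) = -4*2777016 = -11108064)
(g + m)*(-328 + 1890) = (-11108064 - 1352)*(-328 + 1890) = -11109416*1562 = -17352907792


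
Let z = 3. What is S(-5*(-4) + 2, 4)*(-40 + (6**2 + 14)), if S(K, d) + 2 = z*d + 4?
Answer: 140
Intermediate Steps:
S(K, d) = 2 + 3*d (S(K, d) = -2 + (3*d + 4) = -2 + (4 + 3*d) = 2 + 3*d)
S(-5*(-4) + 2, 4)*(-40 + (6**2 + 14)) = (2 + 3*4)*(-40 + (6**2 + 14)) = (2 + 12)*(-40 + (36 + 14)) = 14*(-40 + 50) = 14*10 = 140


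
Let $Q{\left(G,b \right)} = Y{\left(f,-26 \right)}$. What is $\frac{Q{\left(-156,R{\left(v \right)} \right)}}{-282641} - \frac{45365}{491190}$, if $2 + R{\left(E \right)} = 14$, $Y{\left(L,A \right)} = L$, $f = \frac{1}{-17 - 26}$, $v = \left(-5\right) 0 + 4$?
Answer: $- \frac{110269178861}{1193941721994} \approx -0.092357$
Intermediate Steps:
$v = 4$ ($v = 0 + 4 = 4$)
$f = - \frac{1}{43}$ ($f = \frac{1}{-43} = - \frac{1}{43} \approx -0.023256$)
$R{\left(E \right)} = 12$ ($R{\left(E \right)} = -2 + 14 = 12$)
$Q{\left(G,b \right)} = - \frac{1}{43}$
$\frac{Q{\left(-156,R{\left(v \right)} \right)}}{-282641} - \frac{45365}{491190} = - \frac{1}{43 \left(-282641\right)} - \frac{45365}{491190} = \left(- \frac{1}{43}\right) \left(- \frac{1}{282641}\right) - \frac{9073}{98238} = \frac{1}{12153563} - \frac{9073}{98238} = - \frac{110269178861}{1193941721994}$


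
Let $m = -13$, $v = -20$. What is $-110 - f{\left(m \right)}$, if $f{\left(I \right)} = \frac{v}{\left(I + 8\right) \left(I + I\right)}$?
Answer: $- \frac{1428}{13} \approx -109.85$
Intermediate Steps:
$f{\left(I \right)} = - \frac{10}{I \left(8 + I\right)}$ ($f{\left(I \right)} = - \frac{20}{\left(I + 8\right) \left(I + I\right)} = - \frac{20}{\left(8 + I\right) 2 I} = - \frac{20}{2 I \left(8 + I\right)} = - 20 \frac{1}{2 I \left(8 + I\right)} = - \frac{10}{I \left(8 + I\right)}$)
$-110 - f{\left(m \right)} = -110 - - \frac{10}{\left(-13\right) \left(8 - 13\right)} = -110 - \left(-10\right) \left(- \frac{1}{13}\right) \frac{1}{-5} = -110 - \left(-10\right) \left(- \frac{1}{13}\right) \left(- \frac{1}{5}\right) = -110 - - \frac{2}{13} = -110 + \frac{2}{13} = - \frac{1428}{13}$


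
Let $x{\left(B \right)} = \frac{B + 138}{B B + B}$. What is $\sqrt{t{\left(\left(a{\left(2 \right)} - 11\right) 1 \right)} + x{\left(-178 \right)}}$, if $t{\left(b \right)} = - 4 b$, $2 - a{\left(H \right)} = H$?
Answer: $\frac{2 \sqrt{2729648334}}{15753} \approx 6.6332$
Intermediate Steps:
$a{\left(H \right)} = 2 - H$
$x{\left(B \right)} = \frac{138 + B}{B + B^{2}}$ ($x{\left(B \right)} = \frac{138 + B}{B^{2} + B} = \frac{138 + B}{B + B^{2}}$)
$\sqrt{t{\left(\left(a{\left(2 \right)} - 11\right) 1 \right)} + x{\left(-178 \right)}} = \sqrt{- 4 \left(\left(2 - 2\right) - 11\right) 1 + \frac{138 - 178}{\left(-178\right) \left(1 - 178\right)}} = \sqrt{- 4 \left(\left(2 - 2\right) - 11\right) 1 - \frac{1}{178} \frac{1}{-177} \left(-40\right)} = \sqrt{- 4 \left(0 - 11\right) 1 - \left(- \frac{1}{31506}\right) \left(-40\right)} = \sqrt{- 4 \left(\left(-11\right) 1\right) - \frac{20}{15753}} = \sqrt{\left(-4\right) \left(-11\right) - \frac{20}{15753}} = \sqrt{44 - \frac{20}{15753}} = \sqrt{\frac{693112}{15753}} = \frac{2 \sqrt{2729648334}}{15753}$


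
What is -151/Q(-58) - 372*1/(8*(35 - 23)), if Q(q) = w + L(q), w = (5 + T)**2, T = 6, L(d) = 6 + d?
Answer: -3347/552 ≈ -6.0634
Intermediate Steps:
w = 121 (w = (5 + 6)**2 = 11**2 = 121)
Q(q) = 127 + q (Q(q) = 121 + (6 + q) = 127 + q)
-151/Q(-58) - 372*1/(8*(35 - 23)) = -151/(127 - 58) - 372*1/(8*(35 - 23)) = -151/69 - 372/(8*12) = -151*1/69 - 372/96 = -151/69 - 372*1/96 = -151/69 - 31/8 = -3347/552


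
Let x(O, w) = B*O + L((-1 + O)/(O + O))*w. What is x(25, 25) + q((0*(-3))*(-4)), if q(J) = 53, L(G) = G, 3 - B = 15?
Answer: -235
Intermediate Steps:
B = -12 (B = 3 - 1*15 = 3 - 15 = -12)
x(O, w) = -12*O + w*(-1 + O)/(2*O) (x(O, w) = -12*O + ((-1 + O)/(O + O))*w = -12*O + ((-1 + O)/((2*O)))*w = -12*O + ((-1 + O)*(1/(2*O)))*w = -12*O + ((-1 + O)/(2*O))*w = -12*O + w*(-1 + O)/(2*O))
x(25, 25) + q((0*(-3))*(-4)) = ((½)*25 - 12*25 - ½*25/25) + 53 = (25/2 - 300 - ½*25*1/25) + 53 = (25/2 - 300 - ½) + 53 = -288 + 53 = -235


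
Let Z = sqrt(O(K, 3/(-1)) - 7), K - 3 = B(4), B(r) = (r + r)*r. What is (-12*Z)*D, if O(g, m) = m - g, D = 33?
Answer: -1188*I*sqrt(5) ≈ -2656.4*I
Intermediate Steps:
B(r) = 2*r**2 (B(r) = (2*r)*r = 2*r**2)
K = 35 (K = 3 + 2*4**2 = 3 + 2*16 = 3 + 32 = 35)
Z = 3*I*sqrt(5) (Z = sqrt((3/(-1) - 1*35) - 7) = sqrt((3*(-1) - 35) - 7) = sqrt((-3 - 35) - 7) = sqrt(-38 - 7) = sqrt(-45) = 3*I*sqrt(5) ≈ 6.7082*I)
(-12*Z)*D = -36*I*sqrt(5)*33 = -1188*I*sqrt(5)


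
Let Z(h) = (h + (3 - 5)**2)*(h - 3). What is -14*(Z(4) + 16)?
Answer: -336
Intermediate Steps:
Z(h) = (-3 + h)*(4 + h) (Z(h) = (h + (-2)**2)*(-3 + h) = (h + 4)*(-3 + h) = (4 + h)*(-3 + h) = (-3 + h)*(4 + h))
-14*(Z(4) + 16) = -14*((-12 + 4 + 4**2) + 16) = -14*((-12 + 4 + 16) + 16) = -14*(8 + 16) = -14*24 = -336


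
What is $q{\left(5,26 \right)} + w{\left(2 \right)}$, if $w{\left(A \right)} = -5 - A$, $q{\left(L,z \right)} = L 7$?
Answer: $28$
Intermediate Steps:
$q{\left(L,z \right)} = 7 L$
$q{\left(5,26 \right)} + w{\left(2 \right)} = 7 \cdot 5 - 7 = 35 - 7 = 28$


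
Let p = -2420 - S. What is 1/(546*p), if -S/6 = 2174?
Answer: 1/5800704 ≈ 1.7239e-7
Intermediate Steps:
S = -13044 (S = -6*2174 = -13044)
p = 10624 (p = -2420 - 1*(-13044) = -2420 + 13044 = 10624)
1/(546*p) = 1/(546*10624) = 1/5800704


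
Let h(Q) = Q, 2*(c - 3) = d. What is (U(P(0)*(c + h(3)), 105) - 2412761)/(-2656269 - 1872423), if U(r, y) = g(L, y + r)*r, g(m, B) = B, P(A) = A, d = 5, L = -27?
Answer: 2412761/4528692 ≈ 0.53277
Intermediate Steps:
c = 11/2 (c = 3 + (1/2)*5 = 3 + 5/2 = 11/2 ≈ 5.5000)
U(r, y) = r*(r + y) (U(r, y) = (y + r)*r = (r + y)*r = r*(r + y))
(U(P(0)*(c + h(3)), 105) - 2412761)/(-2656269 - 1872423) = ((0*(11/2 + 3))*(0*(11/2 + 3) + 105) - 2412761)/(-2656269 - 1872423) = ((0*(17/2))*(0*(17/2) + 105) - 2412761)/(-4528692) = (0*(0 + 105) - 2412761)*(-1/4528692) = (0*105 - 2412761)*(-1/4528692) = (0 - 2412761)*(-1/4528692) = -2412761*(-1/4528692) = 2412761/4528692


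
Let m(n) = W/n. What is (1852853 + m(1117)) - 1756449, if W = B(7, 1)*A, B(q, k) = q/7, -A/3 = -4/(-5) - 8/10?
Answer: 96404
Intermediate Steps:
A = 0 (A = -3*(-4/(-5) - 8/10) = -3*(-4*(-1/5) - 8*1/10) = -3*(4/5 - 4/5) = -3*0 = 0)
B(q, k) = q/7 (B(q, k) = q*(1/7) = q/7)
W = 0 (W = ((1/7)*7)*0 = 1*0 = 0)
m(n) = 0 (m(n) = 0/n = 0)
(1852853 + m(1117)) - 1756449 = (1852853 + 0) - 1756449 = 1852853 - 1756449 = 96404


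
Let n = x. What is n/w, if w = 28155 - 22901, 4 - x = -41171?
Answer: 41175/5254 ≈ 7.8369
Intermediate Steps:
x = 41175 (x = 4 - 1*(-41171) = 4 + 41171 = 41175)
w = 5254
n = 41175
n/w = 41175/5254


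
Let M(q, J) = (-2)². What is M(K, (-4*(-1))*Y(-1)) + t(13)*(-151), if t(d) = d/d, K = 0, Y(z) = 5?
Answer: -147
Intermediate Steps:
t(d) = 1
M(q, J) = 4
M(K, (-4*(-1))*Y(-1)) + t(13)*(-151) = 4 + 1*(-151) = 4 - 151 = -147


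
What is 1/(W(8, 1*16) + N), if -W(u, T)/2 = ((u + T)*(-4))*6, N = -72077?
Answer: -1/70925 ≈ -1.4099e-5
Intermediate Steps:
W(u, T) = 48*T + 48*u (W(u, T) = -2*(u + T)*(-4)*6 = -2*(T + u)*(-4)*6 = -2*(-4*T - 4*u)*6 = -2*(-24*T - 24*u) = 48*T + 48*u)
1/(W(8, 1*16) + N) = 1/((48*(1*16) + 48*8) - 72077) = 1/((48*16 + 384) - 72077) = 1/((768 + 384) - 72077) = 1/(1152 - 72077) = 1/(-70925) = -1/70925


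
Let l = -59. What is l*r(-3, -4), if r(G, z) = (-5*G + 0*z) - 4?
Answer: -649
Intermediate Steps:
r(G, z) = -4 - 5*G (r(G, z) = (-5*G + 0) - 4 = -5*G - 4 = -4 - 5*G)
l*r(-3, -4) = -59*(-4 - 5*(-3)) = -59*(-4 + 15) = -59*11 = -649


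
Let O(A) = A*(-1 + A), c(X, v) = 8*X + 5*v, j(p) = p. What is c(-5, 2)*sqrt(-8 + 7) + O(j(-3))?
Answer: 12 - 30*I ≈ 12.0 - 30.0*I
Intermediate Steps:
c(X, v) = 5*v + 8*X
c(-5, 2)*sqrt(-8 + 7) + O(j(-3)) = (5*2 + 8*(-5))*sqrt(-8 + 7) - 3*(-1 - 3) = (10 - 40)*sqrt(-1) - 3*(-4) = -30*I + 12 = 12 - 30*I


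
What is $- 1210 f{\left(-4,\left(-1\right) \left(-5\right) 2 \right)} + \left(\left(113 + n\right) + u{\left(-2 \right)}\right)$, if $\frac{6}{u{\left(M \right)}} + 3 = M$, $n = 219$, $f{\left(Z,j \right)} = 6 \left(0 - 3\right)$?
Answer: $\frac{110554}{5} \approx 22111.0$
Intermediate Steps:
$f{\left(Z,j \right)} = -18$ ($f{\left(Z,j \right)} = 6 \left(-3\right) = -18$)
$u{\left(M \right)} = \frac{6}{-3 + M}$
$- 1210 f{\left(-4,\left(-1\right) \left(-5\right) 2 \right)} + \left(\left(113 + n\right) + u{\left(-2 \right)}\right) = \left(-1210\right) \left(-18\right) + \left(\left(113 + 219\right) + \frac{6}{-3 - 2}\right) = 21780 + \left(332 + \frac{6}{-5}\right) = 21780 + \left(332 + 6 \left(- \frac{1}{5}\right)\right) = 21780 + \left(332 - \frac{6}{5}\right) = 21780 + \frac{1654}{5} = \frac{110554}{5}$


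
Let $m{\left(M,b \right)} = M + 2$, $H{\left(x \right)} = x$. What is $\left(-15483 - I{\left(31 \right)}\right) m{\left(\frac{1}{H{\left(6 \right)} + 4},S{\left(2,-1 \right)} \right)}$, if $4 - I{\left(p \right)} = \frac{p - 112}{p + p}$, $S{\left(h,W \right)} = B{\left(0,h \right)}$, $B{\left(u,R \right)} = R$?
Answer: $- \frac{4033155}{124} \approx -32525.0$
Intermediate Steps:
$S{\left(h,W \right)} = h$
$I{\left(p \right)} = 4 - \frac{-112 + p}{2 p}$ ($I{\left(p \right)} = 4 - \frac{p - 112}{p + p} = 4 - \frac{-112 + p}{2 p}$)
$m{\left(M,b \right)} = 2 + M$
$\left(-15483 - I{\left(31 \right)}\right) m{\left(\frac{1}{H{\left(6 \right)} + 4},S{\left(2,-1 \right)} \right)} = \left(-15483 - \left(\frac{7}{2} + \frac{56}{31}\right)\right) \left(2 + \frac{1}{6 + 4}\right) = \left(-15483 - \left(\frac{7}{2} + 56 \cdot \frac{1}{31}\right)\right) \left(2 + \frac{1}{10}\right) = \left(-15483 - \left(\frac{7}{2} + \frac{56}{31}\right)\right) \left(2 + \frac{1}{10}\right) = \left(-15483 - \frac{329}{62}\right) \frac{21}{10} = \left(- \frac{960275}{62}\right) \frac{21}{10} = - \frac{4033155}{124}$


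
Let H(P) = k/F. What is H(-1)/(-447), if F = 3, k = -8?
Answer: 8/1341 ≈ 0.0059657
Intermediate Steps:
H(P) = -8/3
H(-1)/(-447) = -8/3/(-447) = -8/3*(-1/447) = 8/1341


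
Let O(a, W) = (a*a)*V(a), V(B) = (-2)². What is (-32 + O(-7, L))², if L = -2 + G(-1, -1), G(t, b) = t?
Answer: 26896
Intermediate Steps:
V(B) = 4
L = -3 (L = -2 - 1 = -3)
O(a, W) = 4*a² (O(a, W) = (a*a)*4 = a²*4 = 4*a²)
(-32 + O(-7, L))² = (-32 + 4*(-7)²)² = (-32 + 4*49)² = (-32 + 196)² = 164² = 26896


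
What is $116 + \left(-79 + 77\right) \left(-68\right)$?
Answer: $252$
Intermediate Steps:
$116 + \left(-79 + 77\right) \left(-68\right) = 116 - -136 = 116 + 136 = 252$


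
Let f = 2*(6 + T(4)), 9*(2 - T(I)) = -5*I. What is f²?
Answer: 33856/81 ≈ 417.98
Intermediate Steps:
T(I) = 2 + 5*I/9 (T(I) = 2 - (-5)*I/9 = 2 + 5*I/9)
f = 184/9 (f = 2*(6 + (2 + (5/9)*4)) = 2*(6 + (2 + 20/9)) = 2*(6 + 38/9) = 2*(92/9) = 184/9 ≈ 20.444)
f² = (184/9)² = 33856/81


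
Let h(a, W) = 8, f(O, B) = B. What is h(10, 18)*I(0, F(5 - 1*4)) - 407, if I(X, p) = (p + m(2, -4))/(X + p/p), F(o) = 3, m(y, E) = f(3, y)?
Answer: -367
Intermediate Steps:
m(y, E) = y
I(X, p) = (2 + p)/(1 + X) (I(X, p) = (p + 2)/(X + p/p) = (2 + p)/(X + 1) = (2 + p)/(1 + X))
h(10, 18)*I(0, F(5 - 1*4)) - 407 = 8*((2 + 3)/(1 + 0)) - 407 = 8*(5/1) - 407 = 8*(1*5) - 407 = 8*5 - 407 = 40 - 407 = -367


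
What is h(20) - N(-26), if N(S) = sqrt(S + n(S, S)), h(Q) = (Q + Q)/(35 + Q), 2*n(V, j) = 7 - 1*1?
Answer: 8/11 - I*sqrt(23) ≈ 0.72727 - 4.7958*I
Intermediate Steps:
n(V, j) = 3 (n(V, j) = (7 - 1*1)/2 = (7 - 1)/2 = (1/2)*6 = 3)
h(Q) = 2*Q/(35 + Q) (h(Q) = (2*Q)/(35 + Q) = 2*Q/(35 + Q))
N(S) = sqrt(3 + S) (N(S) = sqrt(S + 3) = sqrt(3 + S))
h(20) - N(-26) = 2*20/(35 + 20) - sqrt(3 - 26) = 2*20/55 - sqrt(-23) = 2*20*(1/55) - I*sqrt(23) = 8/11 - I*sqrt(23)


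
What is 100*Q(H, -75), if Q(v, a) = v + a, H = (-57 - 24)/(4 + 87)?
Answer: -690600/91 ≈ -7589.0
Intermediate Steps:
H = -81/91 ≈ -0.89011
Q(v, a) = a + v
100*Q(H, -75) = 100*(-75 - 81/91) = 100*(-6906/91) = -690600/91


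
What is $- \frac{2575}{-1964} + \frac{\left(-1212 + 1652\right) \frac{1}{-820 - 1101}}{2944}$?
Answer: $\frac{455057895}{347101648} \approx 1.311$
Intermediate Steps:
$- \frac{2575}{-1964} + \frac{\left(-1212 + 1652\right) \frac{1}{-820 - 1101}}{2944} = \left(-2575\right) \left(- \frac{1}{1964}\right) + \frac{440}{-1921} \cdot \frac{1}{2944} = \frac{2575}{1964} + 440 \left(- \frac{1}{1921}\right) \frac{1}{2944} = \frac{2575}{1964} - \frac{55}{706928} = \frac{455057895}{347101648}$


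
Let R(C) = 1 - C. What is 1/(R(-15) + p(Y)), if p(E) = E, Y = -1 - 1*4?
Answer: 1/11 ≈ 0.090909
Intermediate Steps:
Y = -5 (Y = -1 - 4 = -5)
1/(R(-15) + p(Y)) = 1/((1 - 1*(-15)) - 5) = 1/((1 + 15) - 5) = 1/(16 - 5) = 1/11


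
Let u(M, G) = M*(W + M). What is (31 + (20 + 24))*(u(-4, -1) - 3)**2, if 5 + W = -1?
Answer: 102675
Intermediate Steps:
W = -6 (W = -5 - 1 = -6)
u(M, G) = M*(-6 + M)
(31 + (20 + 24))*(u(-4, -1) - 3)**2 = (31 + (20 + 24))*(-4*(-6 - 4) - 3)**2 = (31 + 44)*(-4*(-10) - 3)**2 = 75*(40 - 3)**2 = 75*37**2 = 75*1369 = 102675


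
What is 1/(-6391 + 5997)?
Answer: -1/394 ≈ -0.0025381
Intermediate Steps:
1/(-6391 + 5997) = 1/(-394) = -1/394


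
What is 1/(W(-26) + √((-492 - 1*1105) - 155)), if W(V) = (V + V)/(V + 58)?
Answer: -104/112297 - 128*I*√438/112297 ≈ -0.00092612 - 0.023855*I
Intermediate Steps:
W(V) = 2*V/(58 + V) (W(V) = (2*V)/(58 + V) = 2*V/(58 + V))
1/(W(-26) + √((-492 - 1*1105) - 155)) = 1/(2*(-26)/(58 - 26) + √((-492 - 1*1105) - 155)) = 1/(2*(-26)/32 + √((-492 - 1105) - 155)) = 1/(2*(-26)*(1/32) + √(-1597 - 155)) = 1/(-13/8 + √(-1752)) = 1/(-13/8 + 2*I*√438)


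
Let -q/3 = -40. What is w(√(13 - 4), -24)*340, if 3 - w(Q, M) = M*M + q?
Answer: -235620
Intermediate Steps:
q = 120 (q = -3*(-40) = 120)
w(Q, M) = -117 - M² (w(Q, M) = 3 - (M*M + 120) = 3 - (M² + 120) = 3 - (120 + M²) = 3 + (-120 - M²) = -117 - M²)
w(√(13 - 4), -24)*340 = (-117 - 1*(-24)²)*340 = (-117 - 1*576)*340 = (-117 - 576)*340 = -693*340 = -235620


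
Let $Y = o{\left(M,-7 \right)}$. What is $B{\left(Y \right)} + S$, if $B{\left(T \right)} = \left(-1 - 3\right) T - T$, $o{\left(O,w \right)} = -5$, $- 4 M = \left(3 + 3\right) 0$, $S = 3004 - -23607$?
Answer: $26636$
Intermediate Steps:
$S = 26611$ ($S = 3004 + 23607 = 26611$)
$M = 0$ ($M = - \frac{\left(3 + 3\right) 0}{4} = - \frac{6 \cdot 0}{4} = \left(- \frac{1}{4}\right) 0 = 0$)
$Y = -5$
$B{\left(T \right)} = - 5 T$ ($B{\left(T \right)} = - 4 T - T = - 5 T$)
$B{\left(Y \right)} + S = \left(-5\right) \left(-5\right) + 26611 = 25 + 26611 = 26636$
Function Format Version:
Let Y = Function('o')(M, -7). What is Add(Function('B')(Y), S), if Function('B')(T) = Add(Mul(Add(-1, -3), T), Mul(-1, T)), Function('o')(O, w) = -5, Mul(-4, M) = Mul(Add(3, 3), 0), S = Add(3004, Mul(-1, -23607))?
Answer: 26636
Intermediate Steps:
S = 26611 (S = Add(3004, 23607) = 26611)
M = 0 (M = Mul(Rational(-1, 4), Mul(Add(3, 3), 0)) = Mul(Rational(-1, 4), Mul(6, 0)) = Mul(Rational(-1, 4), 0) = 0)
Y = -5
Function('B')(T) = Mul(-5, T) (Function('B')(T) = Add(Mul(-4, T), Mul(-1, T)) = Mul(-5, T))
Add(Function('B')(Y), S) = Add(Mul(-5, -5), 26611) = Add(25, 26611) = 26636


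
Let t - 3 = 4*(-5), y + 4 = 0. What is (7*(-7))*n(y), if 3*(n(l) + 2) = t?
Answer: 1127/3 ≈ 375.67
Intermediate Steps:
y = -4 (y = -4 + 0 = -4)
t = -17 (t = 3 + 4*(-5) = 3 - 20 = -17)
n(l) = -23/3 (n(l) = -2 + (⅓)*(-17) = -2 - 17/3 = -23/3)
(7*(-7))*n(y) = (7*(-7))*(-23/3) = -49*(-23/3) = 1127/3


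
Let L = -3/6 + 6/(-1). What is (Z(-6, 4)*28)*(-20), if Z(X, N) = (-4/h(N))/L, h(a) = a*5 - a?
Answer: -280/13 ≈ -21.538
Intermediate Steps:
L = -13/2 (L = -3*⅙ + 6*(-1) = -½ - 6 = -13/2 ≈ -6.5000)
h(a) = 4*a (h(a) = 5*a - a = 4*a)
Z(X, N) = 2/(13*N) (Z(X, N) = (-4*1/(4*N))/(-13/2) = -1/N*(-2/13) = 2/(13*N))
(Z(-6, 4)*28)*(-20) = (((2/13)/4)*28)*(-20) = (((2/13)*(¼))*28)*(-20) = ((1/26)*28)*(-20) = (14/13)*(-20) = -280/13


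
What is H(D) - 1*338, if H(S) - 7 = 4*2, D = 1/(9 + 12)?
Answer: -323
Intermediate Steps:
D = 1/21 ≈ 0.047619
H(S) = 15 (H(S) = 7 + 4*2 = 7 + 8 = 15)
H(D) - 1*338 = 15 - 1*338 = 15 - 338 = -323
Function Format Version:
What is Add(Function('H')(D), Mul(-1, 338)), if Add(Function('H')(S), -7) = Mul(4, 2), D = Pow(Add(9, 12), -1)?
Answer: -323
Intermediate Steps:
D = Rational(1, 21) (D = Pow(21, -1) = Rational(1, 21) ≈ 0.047619)
Function('H')(S) = 15 (Function('H')(S) = Add(7, Mul(4, 2)) = Add(7, 8) = 15)
Add(Function('H')(D), Mul(-1, 338)) = Add(15, Mul(-1, 338)) = Add(15, -338) = -323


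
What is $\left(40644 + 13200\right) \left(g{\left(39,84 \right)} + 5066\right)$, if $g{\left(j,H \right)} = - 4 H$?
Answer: $254682120$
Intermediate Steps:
$\left(40644 + 13200\right) \left(g{\left(39,84 \right)} + 5066\right) = \left(40644 + 13200\right) \left(\left(-4\right) 84 + 5066\right) = 53844 \left(-336 + 5066\right) = 53844 \cdot 4730 = 254682120$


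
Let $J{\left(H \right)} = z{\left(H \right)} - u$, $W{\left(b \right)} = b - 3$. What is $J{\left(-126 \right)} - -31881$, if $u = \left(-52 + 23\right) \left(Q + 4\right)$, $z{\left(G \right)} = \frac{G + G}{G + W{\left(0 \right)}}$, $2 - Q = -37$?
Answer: $\frac{1424588}{43} \approx 33130.0$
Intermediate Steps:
$Q = 39$ ($Q = 2 - -37 = 2 + 37 = 39$)
$W{\left(b \right)} = -3 + b$
$z{\left(G \right)} = \frac{2 G}{-3 + G}$ ($z{\left(G \right)} = \frac{G + G}{G + \left(-3 + 0\right)} = \frac{2 G}{G - 3} = \frac{2 G}{-3 + G}$)
$u = -1247$ ($u = \left(-52 + 23\right) \left(39 + 4\right) = \left(-29\right) 43 = -1247$)
$J{\left(H \right)} = 1247 + \frac{2 H}{-3 + H}$ ($J{\left(H \right)} = \frac{2 H}{-3 + H} - -1247 = \frac{2 H}{-3 + H} + 1247 = 1247 + \frac{2 H}{-3 + H}$)
$J{\left(-126 \right)} - -31881 = \frac{-3741 + 1249 \left(-126\right)}{-3 - 126} - -31881 = \frac{-3741 - 157374}{-129} + 31881 = \left(- \frac{1}{129}\right) \left(-161115\right) + 31881 = \frac{53705}{43} + 31881 = \frac{1424588}{43}$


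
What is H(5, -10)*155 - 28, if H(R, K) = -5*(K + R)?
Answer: 3847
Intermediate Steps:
H(R, K) = -5*K - 5*R
H(5, -10)*155 - 28 = (-5*(-10) - 5*5)*155 - 28 = (50 - 25)*155 - 28 = 25*155 - 28 = 3875 - 28 = 3847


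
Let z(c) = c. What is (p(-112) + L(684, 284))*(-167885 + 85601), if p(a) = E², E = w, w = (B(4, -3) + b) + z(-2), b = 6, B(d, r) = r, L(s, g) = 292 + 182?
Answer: -39084900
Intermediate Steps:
L(s, g) = 474
w = 1 (w = (-3 + 6) - 2 = 3 - 2 = 1)
E = 1
p(a) = 1 (p(a) = 1² = 1)
(p(-112) + L(684, 284))*(-167885 + 85601) = (1 + 474)*(-167885 + 85601) = 475*(-82284) = -39084900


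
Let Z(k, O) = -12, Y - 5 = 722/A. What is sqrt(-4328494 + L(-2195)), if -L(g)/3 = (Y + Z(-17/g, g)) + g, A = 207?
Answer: I*sqrt(20576558586)/69 ≈ 2078.9*I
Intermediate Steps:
Y = 1757/207 (Y = 5 + 722/207 = 1757/207 ≈ 8.4879)
L(g) = 727/69 - 3*g (L(g) = -3*((1757/207 - 12) + g) = -3*(-727/207 + g) = 727/69 - 3*g)
sqrt(-4328494 + L(-2195)) = sqrt(-4328494 + (727/69 - 3*(-2195))) = sqrt(-4328494 + (727/69 + 6585)) = sqrt(-4328494 + 455092/69) = sqrt(-298210994/69) = I*sqrt(20576558586)/69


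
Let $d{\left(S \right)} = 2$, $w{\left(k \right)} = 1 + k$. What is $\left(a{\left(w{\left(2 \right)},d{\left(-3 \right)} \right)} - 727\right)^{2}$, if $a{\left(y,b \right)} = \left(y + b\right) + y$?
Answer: $516961$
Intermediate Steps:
$a{\left(y,b \right)} = b + 2 y$ ($a{\left(y,b \right)} = \left(b + y\right) + y = b + 2 y$)
$\left(a{\left(w{\left(2 \right)},d{\left(-3 \right)} \right)} - 727\right)^{2} = \left(\left(2 + 2 \left(1 + 2\right)\right) - 727\right)^{2} = \left(\left(2 + 2 \cdot 3\right) - 727\right)^{2} = \left(\left(2 + 6\right) - 727\right)^{2} = \left(8 - 727\right)^{2} = \left(-719\right)^{2} = 516961$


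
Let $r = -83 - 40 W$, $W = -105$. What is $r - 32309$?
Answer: $-28192$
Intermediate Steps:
$r = 4117$ ($r = -83 - -4200 = -83 + 4200 = 4117$)
$r - 32309 = 4117 - 32309 = -28192$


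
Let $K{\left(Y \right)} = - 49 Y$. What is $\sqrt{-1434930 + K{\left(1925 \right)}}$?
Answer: $i \sqrt{1529255} \approx 1236.6 i$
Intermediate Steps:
$\sqrt{-1434930 + K{\left(1925 \right)}} = \sqrt{-1434930 - 94325} = \sqrt{-1529255} = i \sqrt{1529255}$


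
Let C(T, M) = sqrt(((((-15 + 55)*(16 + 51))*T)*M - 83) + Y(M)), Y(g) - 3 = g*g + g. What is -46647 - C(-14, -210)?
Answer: -46647 - sqrt(7923010) ≈ -49462.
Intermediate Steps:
Y(g) = 3 + g + g**2 (Y(g) = 3 + (g*g + g) = 3 + (g**2 + g) = 3 + (g + g**2) = 3 + g + g**2)
C(T, M) = sqrt(-80 + M + M**2 + 2680*M*T) (C(T, M) = sqrt(((((-15 + 55)*(16 + 51))*T)*M - 83) + (3 + M + M**2)) = sqrt((((40*67)*T)*M - 83) + (3 + M + M**2)) = sqrt(((2680*T)*M - 83) + (3 + M + M**2)) = sqrt((2680*M*T - 83) + (3 + M + M**2)) = sqrt((-83 + 2680*M*T) + (3 + M + M**2)) = sqrt(-80 + M + M**2 + 2680*M*T))
-46647 - C(-14, -210) = -46647 - sqrt(-80 - 210 + (-210)**2 + 2680*(-210)*(-14)) = -46647 - sqrt(-80 - 210 + 44100 + 7879200) = -46647 - sqrt(7923010)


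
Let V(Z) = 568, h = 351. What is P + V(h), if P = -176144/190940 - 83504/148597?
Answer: 236379535684/417251635 ≈ 566.52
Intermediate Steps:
P = -619392996/417251635 (P = -176144*1/190940 - 83504*1/148597 = -44036/47735 - 4912/8741 = -619392996/417251635 ≈ -1.4845)
P + V(h) = -619392996/417251635 + 568 = 236379535684/417251635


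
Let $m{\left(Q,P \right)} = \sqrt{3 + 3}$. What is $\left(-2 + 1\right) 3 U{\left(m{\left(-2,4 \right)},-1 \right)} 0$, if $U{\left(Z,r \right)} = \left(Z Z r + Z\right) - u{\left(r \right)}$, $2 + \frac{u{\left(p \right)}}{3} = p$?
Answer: $0$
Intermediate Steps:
$m{\left(Q,P \right)} = \sqrt{6}$
$u{\left(p \right)} = -6 + 3 p$
$U{\left(Z,r \right)} = 6 + Z - 3 r + r Z^{2}$ ($U{\left(Z,r \right)} = \left(Z Z r + Z\right) - \left(-6 + 3 r\right) = \left(Z^{2} r + Z\right) - \left(-6 + 3 r\right) = \left(r Z^{2} + Z\right) - \left(-6 + 3 r\right) = \left(Z + r Z^{2}\right) - \left(-6 + 3 r\right) = 6 + Z - 3 r + r Z^{2}$)
$\left(-2 + 1\right) 3 U{\left(m{\left(-2,4 \right)},-1 \right)} 0 = \left(-2 + 1\right) 3 \left(6 + \sqrt{6} - -3 - \left(\sqrt{6}\right)^{2}\right) 0 = \left(-1\right) 3 \left(6 + \sqrt{6} + 3 - 6\right) 0 = - 3 \left(6 + \sqrt{6} + 3 - 6\right) 0 = - 3 \left(3 + \sqrt{6}\right) 0 = \left(-9 - 3 \sqrt{6}\right) 0 = 0$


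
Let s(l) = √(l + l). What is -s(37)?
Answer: -√74 ≈ -8.6023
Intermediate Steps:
s(l) = √2*√l (s(l) = √(2*l) = √2*√l)
-s(37) = -√2*√37 = -√74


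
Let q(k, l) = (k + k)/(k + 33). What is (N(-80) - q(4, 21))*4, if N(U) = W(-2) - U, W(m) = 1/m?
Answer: 11734/37 ≈ 317.14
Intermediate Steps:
q(k, l) = 2*k/(33 + k) (q(k, l) = (2*k)/(33 + k) = 2*k/(33 + k))
N(U) = -½ - U (N(U) = 1/(-2) - U = -½ - U)
(N(-80) - q(4, 21))*4 = ((-½ - 1*(-80)) - 2*4/(33 + 4))*4 = ((-½ + 80) - 2*4/37)*4 = (159/2 - 2*4/37)*4 = (159/2 - 1*8/37)*4 = (159/2 - 8/37)*4 = (5867/74)*4 = 11734/37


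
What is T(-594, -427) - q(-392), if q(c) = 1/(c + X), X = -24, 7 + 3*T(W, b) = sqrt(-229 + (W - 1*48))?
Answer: -2909/1248 + I*sqrt(871)/3 ≈ -2.3309 + 9.8376*I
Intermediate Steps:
T(W, b) = -7/3 + sqrt(-277 + W)/3 (T(W, b) = -7/3 + sqrt(-229 + (W - 1*48))/3 = -7/3 + sqrt(-229 + (W - 48))/3 = -7/3 + sqrt(-229 + (-48 + W))/3 = -7/3 + sqrt(-277 + W)/3)
q(c) = 1/(-24 + c) (q(c) = 1/(c - 24) = 1/(-24 + c))
T(-594, -427) - q(-392) = (-7/3 + sqrt(-277 - 594)/3) - 1/(-24 - 392) = (-7/3 + sqrt(-871)/3) - 1/(-416) = (-7/3 + (I*sqrt(871))/3) - 1*(-1/416) = (-7/3 + I*sqrt(871)/3) + 1/416 = -2909/1248 + I*sqrt(871)/3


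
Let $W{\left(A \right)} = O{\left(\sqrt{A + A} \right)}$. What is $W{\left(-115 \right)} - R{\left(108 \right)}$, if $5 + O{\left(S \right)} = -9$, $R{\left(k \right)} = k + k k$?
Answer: $-11786$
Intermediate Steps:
$R{\left(k \right)} = k + k^{2}$
$O{\left(S \right)} = -14$ ($O{\left(S \right)} = -5 - 9 = -14$)
$W{\left(A \right)} = -14$
$W{\left(-115 \right)} - R{\left(108 \right)} = -14 - 108 \left(1 + 108\right) = -14 - 108 \cdot 109 = -14 - 11772 = -11786$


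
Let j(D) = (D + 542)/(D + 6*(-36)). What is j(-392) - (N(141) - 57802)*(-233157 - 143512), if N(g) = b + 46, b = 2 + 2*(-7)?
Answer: -6614862096843/304 ≈ -2.1759e+10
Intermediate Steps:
b = -12 (b = 2 - 14 = -12)
N(g) = 34 (N(g) = -12 + 46 = 34)
j(D) = (542 + D)/(-216 + D) (j(D) = (542 + D)/(D - 216) = (542 + D)/(-216 + D))
j(-392) - (N(141) - 57802)*(-233157 - 143512) = (542 - 392)/(-216 - 392) - (34 - 57802)*(-233157 - 143512) = 150/(-608) - (-57768)*(-376669) = -1/608*150 - 1*21759414792 = -75/304 - 21759414792 = -6614862096843/304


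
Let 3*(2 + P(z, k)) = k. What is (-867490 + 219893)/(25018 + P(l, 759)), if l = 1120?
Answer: -647597/25269 ≈ -25.628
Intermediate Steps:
P(z, k) = -2 + k/3
(-867490 + 219893)/(25018 + P(l, 759)) = (-867490 + 219893)/(25018 + (-2 + (1/3)*759)) = -647597/(25018 + (-2 + 253)) = -647597/(25018 + 251) = -647597/25269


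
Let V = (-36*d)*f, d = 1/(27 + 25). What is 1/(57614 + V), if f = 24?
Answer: 13/748766 ≈ 1.7362e-5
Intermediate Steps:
d = 1/52 ≈ 0.019231
V = -216/13 (V = -36*1/52*24 = -9/13*24 = -216/13 ≈ -16.615)
1/(57614 + V) = 1/(57614 - 216/13) = 1/(748766/13) = 13/748766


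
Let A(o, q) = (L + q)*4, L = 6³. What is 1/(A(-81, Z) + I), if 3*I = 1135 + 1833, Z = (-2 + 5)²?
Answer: 3/5668 ≈ 0.00052929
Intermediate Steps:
L = 216
Z = 9 (Z = 3² = 9)
A(o, q) = 864 + 4*q (A(o, q) = (216 + q)*4 = 864 + 4*q)
I = 2968/3 (I = (1135 + 1833)/3 = (⅓)*2968 = 2968/3 ≈ 989.33)
1/(A(-81, Z) + I) = 1/((864 + 4*9) + 2968/3) = 1/((864 + 36) + 2968/3) = 1/(900 + 2968/3) = 1/(5668/3) = 3/5668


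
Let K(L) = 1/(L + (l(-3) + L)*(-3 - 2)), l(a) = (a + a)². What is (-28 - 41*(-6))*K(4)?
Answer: -109/98 ≈ -1.1122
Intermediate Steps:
l(a) = 4*a² (l(a) = (2*a)² = 4*a²)
K(L) = 1/(-180 - 4*L) (K(L) = 1/(L + (4*(-3)² + L)*(-3 - 2)) = 1/(L + (4*9 + L)*(-5)) = 1/(L + (36 + L)*(-5)) = 1/(L + (-180 - 5*L)) = 1/(-180 - 4*L))
(-28 - 41*(-6))*K(4) = (-28 - 41*(-6))*(-1/(180 + 4*4)) = (-28 + 246)*(-1/(180 + 16)) = 218*(-1/196) = -109/98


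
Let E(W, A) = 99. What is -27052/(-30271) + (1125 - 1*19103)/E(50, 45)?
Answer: -541533890/2996829 ≈ -180.70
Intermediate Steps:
-27052/(-30271) + (1125 - 1*19103)/E(50, 45) = -27052/(-30271) + (1125 - 1*19103)/99 = -27052*(-1/30271) + (1125 - 19103)*(1/99) = 27052/30271 - 17978*1/99 = 27052/30271 - 17978/99 = -541533890/2996829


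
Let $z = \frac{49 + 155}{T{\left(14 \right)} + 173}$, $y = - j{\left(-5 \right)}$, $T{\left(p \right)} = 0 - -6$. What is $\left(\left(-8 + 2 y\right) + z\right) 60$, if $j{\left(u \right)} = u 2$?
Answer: $\frac{141120}{179} \approx 788.38$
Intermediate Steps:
$j{\left(u \right)} = 2 u$
$T{\left(p \right)} = 6$ ($T{\left(p \right)} = 0 + 6 = 6$)
$y = 10$ ($y = - 2 \left(-5\right) = \left(-1\right) \left(-10\right) = 10$)
$z = \frac{204}{179}$ ($z = \frac{49 + 155}{6 + 173} = \frac{204}{179} \approx 1.1397$)
$\left(\left(-8 + 2 y\right) + z\right) 60 = \left(\left(-8 + 2 \cdot 10\right) + \frac{204}{179}\right) 60 = \left(\left(-8 + 20\right) + \frac{204}{179}\right) 60 = \left(12 + \frac{204}{179}\right) 60 = \frac{2352}{179} \cdot 60 = \frac{141120}{179}$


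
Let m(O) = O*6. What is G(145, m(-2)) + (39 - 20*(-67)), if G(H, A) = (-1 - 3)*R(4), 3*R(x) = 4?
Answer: 4121/3 ≈ 1373.7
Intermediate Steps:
R(x) = 4/3 (R(x) = (⅓)*4 = 4/3)
m(O) = 6*O
G(H, A) = -16/3 (G(H, A) = (-1 - 3)*(4/3) = -4*4/3 = -16/3)
G(145, m(-2)) + (39 - 20*(-67)) = -16/3 + (39 - 20*(-67)) = -16/3 + (39 + 1340) = -16/3 + 1379 = 4121/3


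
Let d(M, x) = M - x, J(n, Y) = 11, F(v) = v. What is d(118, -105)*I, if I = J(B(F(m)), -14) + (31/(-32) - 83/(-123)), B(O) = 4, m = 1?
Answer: 9396997/3936 ≈ 2387.4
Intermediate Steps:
I = 42139/3936 (I = 11 + (31/(-32) - 83/(-123)) = 11 + (31*(-1/32) - 83*(-1/123)) = 11 + (-31/32 + 83/123) = 11 - 1157/3936 = 42139/3936 ≈ 10.706)
d(118, -105)*I = (118 - 1*(-105))*(42139/3936) = (118 + 105)*(42139/3936) = 223*(42139/3936) = 9396997/3936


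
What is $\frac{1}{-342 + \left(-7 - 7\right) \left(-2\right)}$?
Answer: $- \frac{1}{314} \approx -0.0031847$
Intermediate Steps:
$\frac{1}{-342 + \left(-7 - 7\right) \left(-2\right)} = \frac{1}{-342 - -28} = \frac{1}{-342 + 28} = \frac{1}{-314} = - \frac{1}{314}$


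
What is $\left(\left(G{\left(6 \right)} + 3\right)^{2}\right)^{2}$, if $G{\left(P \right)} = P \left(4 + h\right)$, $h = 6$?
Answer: $15752961$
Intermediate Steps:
$G{\left(P \right)} = 10 P$ ($G{\left(P \right)} = P \left(4 + 6\right) = P 10 = 10 P$)
$\left(\left(G{\left(6 \right)} + 3\right)^{2}\right)^{2} = \left(\left(10 \cdot 6 + 3\right)^{2}\right)^{2} = \left(\left(60 + 3\right)^{2}\right)^{2} = \left(63^{2}\right)^{2} = 3969^{2} = 15752961$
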